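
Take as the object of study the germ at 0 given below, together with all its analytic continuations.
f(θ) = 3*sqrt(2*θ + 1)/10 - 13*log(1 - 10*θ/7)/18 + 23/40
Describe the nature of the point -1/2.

The term (3/10)*sqrt(1 - θ/(-1/2)) has argument 1 - -1/2/(-1/2) = 0 at -1/2: a square-root (algebraic, two-sheeted) branch point; the remaining terms are analytic or single-valued there.

The point is an algebraic (square-root) branch point.


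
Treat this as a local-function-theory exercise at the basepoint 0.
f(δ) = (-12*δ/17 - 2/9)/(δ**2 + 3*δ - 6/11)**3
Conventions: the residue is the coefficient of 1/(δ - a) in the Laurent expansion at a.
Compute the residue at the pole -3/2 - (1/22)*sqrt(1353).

The factor δ**2 + 3*δ - 6/11 splits as (δ - a)(δ - a') with a = -3/2 - (1/22)*sqrt(1353), a' = -3/2 + (1/22)*sqrt(1353). At the order-3 pole a set g(δ) = (δ - a)^3*f(δ) = [-12*δ/17 - 2/9] / (δ - a')^3.
Order-3 pole: residue = g''(a)/2; g''(-3/2 - (1/22)*sqrt(1353)) = -(61952/94904217)*sqrt(1353), so the residue is -(30976/94904217)*sqrt(1353).

The residue is -(30976/94904217)*sqrt(1353).


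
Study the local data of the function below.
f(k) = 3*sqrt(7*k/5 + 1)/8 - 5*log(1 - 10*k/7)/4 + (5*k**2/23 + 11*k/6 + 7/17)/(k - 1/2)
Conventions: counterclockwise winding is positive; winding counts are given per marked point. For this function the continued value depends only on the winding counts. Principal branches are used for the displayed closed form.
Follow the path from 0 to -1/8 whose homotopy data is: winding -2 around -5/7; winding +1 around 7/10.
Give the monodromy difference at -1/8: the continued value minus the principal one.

The rational part is single-valued and drops out of the difference; each branch term changes only by its own monodromy.
(-5/4)*log(1 - k/(7/10)): each positive loop around 7/10 adds 2*pi*i to the log, so winding +1 contributes (-5/4)*(1)*2*pi*i = -(5/2)*pi*i.
(3/8)*sqrt(1 - k/(-5/7)): winding -2 is even, the square root returns to the same sheet, contribution 0.
Summing the contributions at k = -1/8 gives -(5/2)*pi*i.

Continued minus principal equals -(5/2)*pi*i.


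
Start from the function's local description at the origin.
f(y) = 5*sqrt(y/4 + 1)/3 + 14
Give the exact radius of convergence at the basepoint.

Branch term (5/3)*sqrt(1 - y/(-4)): its argument vanishes at y = -4, a square-root branch point, modulus 4.
The radius of convergence is the smallest modulus among the singular points: 4.

The radius of convergence is 4.


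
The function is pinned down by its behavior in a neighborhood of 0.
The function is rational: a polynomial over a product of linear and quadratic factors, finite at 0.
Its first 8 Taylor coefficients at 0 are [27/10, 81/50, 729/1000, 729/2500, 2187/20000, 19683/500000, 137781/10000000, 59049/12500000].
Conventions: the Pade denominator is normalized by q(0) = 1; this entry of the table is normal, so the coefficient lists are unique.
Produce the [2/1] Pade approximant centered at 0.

The Pade approximant has numerator coefficients [27/10, 27/50, 81/1000]; denominator coefficients [1, -2/5].

Taylor coefficients needed (read off): a_0 = 27/10, a_1 = 81/50, a_2 = 729/1000, a_3 = 729/2500.
Write the denominator as Q(ψ) = 1 + q1*ψ. Requiring Q*f - P = O(ψ^4) with deg P <= 2 kills the coefficients of ψ^3..ψ^3 in Q*f:
  ψ^3: a_3 + q1*a_2 = 0, i.e. 729/2500 + (729/1000)*q1 = 0.
Solving this linear system: q1 = -2/5.
The numerator is Q*f truncated at degree 2: P0 = a_0 = 27/10; P1 = a_1 + q1*a_0 = 27/50; P2 = a_2 + q1*a_1 = 81/1000.


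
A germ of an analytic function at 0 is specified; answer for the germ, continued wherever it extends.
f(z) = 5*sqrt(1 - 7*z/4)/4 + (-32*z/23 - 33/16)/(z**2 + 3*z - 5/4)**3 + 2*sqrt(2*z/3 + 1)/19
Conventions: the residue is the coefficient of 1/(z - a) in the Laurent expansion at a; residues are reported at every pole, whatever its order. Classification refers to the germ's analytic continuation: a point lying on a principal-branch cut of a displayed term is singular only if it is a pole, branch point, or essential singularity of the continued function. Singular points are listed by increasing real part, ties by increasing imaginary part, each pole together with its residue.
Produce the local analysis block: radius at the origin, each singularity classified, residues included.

Radius of convergence at 0: -3/2 + (1/2)*sqrt(14).
At -3/2 - (1/2)*sqrt(14): a pole of order 3; residue -(27/504896)*sqrt(14).
At -3/2: an algebraic (square-root) branch point.
At -3/2 + (1/2)*sqrt(14): a pole of order 3; residue (27/504896)*sqrt(14).
At 4/7: an algebraic (square-root) branch point.

Denominator factor (z**2 + 3*z - 5/4)^3: discriminant 14, real irrational roots -3/2 + (1/2)*sqrt(14) and -3/2 - (1/2)*sqrt(14); poles of order 3, moduli -3/2 + (1/2)*sqrt(14) and 3/2 + (1/2)*sqrt(14).
Branch term (2/19)*sqrt(1 - z/(-3/2)): its argument vanishes at z = -3/2, a square-root branch point, modulus 3/2.
Branch term (5/4)*sqrt(1 - z/(4/7)): its argument vanishes at z = 4/7, a square-root branch point, modulus 4/7.
The radius of convergence is the smallest modulus among the singular points: -3/2 + (1/2)*sqrt(14).
The branch terms are analytic at -3/2 - (1/2)*sqrt(14) and contribute nothing to the residue; only the rational part matters.
The factor z**2 + 3*z - 5/4 splits as (z - a)(z - a') with a = -3/2 - (1/2)*sqrt(14), a' = -3/2 + (1/2)*sqrt(14). At the order-3 pole a set g(z) = (z - a)^3*(rational part) = [-32*z/23 - 33/16] / (z - a')^3.
Order-3 pole: residue = g''(a)/2; g''(-3/2 - (1/2)*sqrt(14)) = -(27/252448)*sqrt(14), so the residue is -(27/504896)*sqrt(14).
The branch terms are analytic at -3/2 + (1/2)*sqrt(14) and contribute nothing to the residue; only the rational part matters.
The factor z**2 + 3*z - 5/4 splits as (z - a)(z - a') with a = -3/2 + (1/2)*sqrt(14), a' = -3/2 - (1/2)*sqrt(14). At the order-3 pole a set g(z) = (z - a)^3*(rational part) = [-32*z/23 - 33/16] / (z - a')^3.
Order-3 pole: residue = g''(a)/2; g''(-3/2 + (1/2)*sqrt(14)) = (27/252448)*sqrt(14), so the residue is (27/504896)*sqrt(14).
List the singular points by increasing real part (a conjugate pair: the negative imaginary part first).


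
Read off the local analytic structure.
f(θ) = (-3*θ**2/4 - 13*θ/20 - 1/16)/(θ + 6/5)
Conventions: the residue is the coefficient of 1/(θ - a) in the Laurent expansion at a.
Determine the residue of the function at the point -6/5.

The residue is -29/80.

At the order-1 pole -6/5 set g(θ) = (θ - (-6/5))*f(θ) = -3*θ**2/4 - 13*θ/20 - 1/16.
Simple pole: residue = g(a) at a = -6/5, which is -29/80.


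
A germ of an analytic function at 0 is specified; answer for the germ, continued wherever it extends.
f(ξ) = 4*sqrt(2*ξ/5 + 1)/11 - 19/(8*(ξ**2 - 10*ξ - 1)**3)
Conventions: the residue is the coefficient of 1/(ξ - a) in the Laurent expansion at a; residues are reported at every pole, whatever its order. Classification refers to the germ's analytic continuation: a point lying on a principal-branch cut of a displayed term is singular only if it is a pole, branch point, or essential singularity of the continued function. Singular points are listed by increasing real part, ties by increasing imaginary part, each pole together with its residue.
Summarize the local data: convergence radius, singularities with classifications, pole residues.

Radius of convergence at 0: -5 + sqrt(26).
At -5/2: an algebraic (square-root) branch point.
At 5 - sqrt(26): a pole of order 3; residue (57/2249728)*sqrt(26).
At 5 + sqrt(26): a pole of order 3; residue -(57/2249728)*sqrt(26).

Denominator factor (ξ**2 - 10*ξ - 1)^3: discriminant 104, real irrational roots 5 + sqrt(26) and 5 - sqrt(26); poles of order 3, moduli 5 + sqrt(26) and -5 + sqrt(26).
Branch term (4/11)*sqrt(1 - ξ/(-5/2)): its argument vanishes at ξ = -5/2, a square-root branch point, modulus 5/2.
The radius of convergence is the smallest modulus among the singular points: -5 + sqrt(26).
The branch term is analytic at 5 - sqrt(26) and contributes nothing to the residue; only the rational part matters.
The factor ξ**2 - 10*ξ - 1 splits as (ξ - a)(ξ - a') with a = 5 - sqrt(26), a' = 5 + sqrt(26). At the order-3 pole a set g(ξ) = (ξ - a)^3*(rational part) = [-19/8] / (ξ - a')^3.
Order-3 pole: residue = g''(a)/2; g''(5 - sqrt(26)) = (57/1124864)*sqrt(26), so the residue is (57/2249728)*sqrt(26).
The branch term is analytic at 5 + sqrt(26) and contributes nothing to the residue; only the rational part matters.
The factor ξ**2 - 10*ξ - 1 splits as (ξ - a)(ξ - a') with a = 5 + sqrt(26), a' = 5 - sqrt(26). At the order-3 pole a set g(ξ) = (ξ - a)^3*(rational part) = [-19/8] / (ξ - a')^3.
Order-3 pole: residue = g''(a)/2; g''(5 + sqrt(26)) = -(57/1124864)*sqrt(26), so the residue is -(57/2249728)*sqrt(26).
List the singular points by increasing real part (a conjugate pair: the negative imaginary part first).


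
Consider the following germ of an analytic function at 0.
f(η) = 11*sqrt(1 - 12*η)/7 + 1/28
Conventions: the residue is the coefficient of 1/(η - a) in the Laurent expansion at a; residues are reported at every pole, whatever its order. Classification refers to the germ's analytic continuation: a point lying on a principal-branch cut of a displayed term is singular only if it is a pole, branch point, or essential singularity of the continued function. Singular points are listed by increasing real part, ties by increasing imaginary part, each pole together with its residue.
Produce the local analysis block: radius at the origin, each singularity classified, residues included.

Branch term (11/7)*sqrt(1 - η/(1/12)): its argument vanishes at η = 1/12, a square-root branch point, modulus 1/12.
The radius of convergence is the smallest modulus among the singular points: 1/12.

Radius of convergence at 0: 1/12.
At 1/12: an algebraic (square-root) branch point.


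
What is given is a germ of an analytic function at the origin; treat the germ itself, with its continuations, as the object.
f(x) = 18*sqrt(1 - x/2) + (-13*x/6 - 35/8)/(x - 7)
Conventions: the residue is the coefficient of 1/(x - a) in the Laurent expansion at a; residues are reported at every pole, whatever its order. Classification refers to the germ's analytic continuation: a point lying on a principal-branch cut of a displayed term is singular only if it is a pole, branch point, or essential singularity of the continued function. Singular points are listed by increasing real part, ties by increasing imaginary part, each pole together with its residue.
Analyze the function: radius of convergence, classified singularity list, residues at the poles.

Radius of convergence at 0: 2.
At 2: an algebraic (square-root) branch point.
At 7: a pole of order 1; residue -469/24.

Denominator factor (x - 7): pole of order 1 at 7, modulus 7.
Branch term (18)*sqrt(1 - x/(2)): its argument vanishes at x = 2, a square-root branch point, modulus 2.
The radius of convergence is the smallest modulus among the singular points: 2.
The branch term is analytic at 7 and contributes nothing to the residue; only the rational part matters.
At the order-1 pole 7 set g(x) = (x - (7))*(rational part) = -13*x/6 - 35/8.
Simple pole: residue = g(a) at a = 7, which is -469/24.
List the singular points by increasing real part (a conjugate pair: the negative imaginary part first).


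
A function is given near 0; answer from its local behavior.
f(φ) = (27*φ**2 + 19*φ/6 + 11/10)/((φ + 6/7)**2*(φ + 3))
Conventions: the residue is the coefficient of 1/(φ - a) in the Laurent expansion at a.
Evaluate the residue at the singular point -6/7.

At the order-2 pole -6/7 set g(φ) = (φ - (-6/7))^2*f(φ) = (27*φ**2 + 19*φ/6 + 11/10)/(φ + 3).
Order-2 pole: residue = g'(a); g'(-6/7) = -9034/375, so the residue is -9034/375.

The residue is -9034/375.


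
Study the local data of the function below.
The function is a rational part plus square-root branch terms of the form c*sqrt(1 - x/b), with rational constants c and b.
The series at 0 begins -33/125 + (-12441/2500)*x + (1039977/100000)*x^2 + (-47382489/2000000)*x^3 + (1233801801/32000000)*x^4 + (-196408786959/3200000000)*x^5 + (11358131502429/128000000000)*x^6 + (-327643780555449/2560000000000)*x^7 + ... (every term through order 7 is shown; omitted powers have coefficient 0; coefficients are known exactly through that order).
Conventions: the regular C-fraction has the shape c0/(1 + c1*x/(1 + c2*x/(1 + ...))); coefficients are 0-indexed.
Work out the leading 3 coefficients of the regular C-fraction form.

The regular C-fraction coefficients are [-33/125, -377/20, 3473497/165880].

Taylor coefficients (read off): a_0 = -33/125, a_1 = -12441/2500, a_2 = 1039977/100000.
c0 = a_0 = -33/125. Peel one level at a time: if S = 1 + c*x/S' with S'(0) = 1, then c is the x-coefficient of S and S' = c*x/(S - 1).
S_1 = c0/f = 1 + (-377/20)*x + (3473497/8800)*x^2 + ...; c1 = -377/20.
S_2 = c1*x/(S_1 - 1) = 1 + (3473497/165880)*x + ...; c2 = 3473497/165880.


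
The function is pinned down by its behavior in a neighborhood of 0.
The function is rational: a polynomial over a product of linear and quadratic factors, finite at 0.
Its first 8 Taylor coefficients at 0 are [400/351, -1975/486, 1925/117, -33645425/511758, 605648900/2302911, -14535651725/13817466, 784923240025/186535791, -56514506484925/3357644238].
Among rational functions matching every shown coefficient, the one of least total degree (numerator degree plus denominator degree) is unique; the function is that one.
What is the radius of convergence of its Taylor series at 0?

The radius of convergence is 1/4.

No rational of total degree below 4 reproduces all 8 coefficients; solving the [1/3] Pade equations on them gives f(θ) = (12/13 - 5*θ/8)/((θ - 9/5)**2*(θ + 1/4)), whose expansion matches every shown term.
Denominator factor (θ + 1/4): pole of order 1 at -1/4, modulus 1/4.
Denominator factor (θ - 9/5)^2: pole of order 2 at 9/5, modulus 9/5.
The radius of convergence is the smallest modulus among the singular points: 1/4.


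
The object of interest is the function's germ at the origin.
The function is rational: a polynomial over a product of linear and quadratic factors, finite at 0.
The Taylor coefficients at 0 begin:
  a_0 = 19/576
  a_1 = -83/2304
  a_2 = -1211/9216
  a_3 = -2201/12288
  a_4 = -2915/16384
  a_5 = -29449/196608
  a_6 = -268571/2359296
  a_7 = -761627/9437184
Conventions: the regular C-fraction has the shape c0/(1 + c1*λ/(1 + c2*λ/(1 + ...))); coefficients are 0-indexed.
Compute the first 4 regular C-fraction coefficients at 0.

The regular C-fraction coefficients are [19/576, 83/76, -14949/3154, 2181371/1240767].


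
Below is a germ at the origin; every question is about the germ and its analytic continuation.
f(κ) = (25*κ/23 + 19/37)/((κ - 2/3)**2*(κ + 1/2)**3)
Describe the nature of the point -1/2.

The point is a pole of order 3.

The denominator factor κ + 1/2 vanishes at -1/2 and appears to the power 3; the numerator there equals -51/1702, nonzero, and no other factor vanishes.
Hence a pole whose order is the multiplicity, 3.


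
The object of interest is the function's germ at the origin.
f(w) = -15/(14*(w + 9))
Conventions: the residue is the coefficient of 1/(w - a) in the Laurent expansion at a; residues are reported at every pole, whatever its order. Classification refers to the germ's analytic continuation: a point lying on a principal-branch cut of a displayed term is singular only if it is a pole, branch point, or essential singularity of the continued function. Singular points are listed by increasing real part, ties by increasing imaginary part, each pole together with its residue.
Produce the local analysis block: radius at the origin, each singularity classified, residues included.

Radius of convergence at 0: 9.
At -9: a pole of order 1; residue -15/14.

Denominator factor (w + 9): pole of order 1 at -9, modulus 9.
The radius of convergence is the smallest modulus among the singular points: 9.
At the order-1 pole -9 set g(w) = (w - (-9))*f(w) = -15/14.
Simple pole: residue = g(a) at a = -9, which is -15/14.


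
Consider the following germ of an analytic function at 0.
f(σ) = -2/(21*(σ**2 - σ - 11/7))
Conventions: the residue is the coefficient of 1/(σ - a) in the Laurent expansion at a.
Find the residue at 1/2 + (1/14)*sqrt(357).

The residue is -(2/1071)*sqrt(357).

The factor σ**2 - σ - 11/7 splits as (σ - a)(σ - a') with a = 1/2 + (1/14)*sqrt(357), a' = 1/2 - (1/14)*sqrt(357). At the order-1 pole a set g(σ) = (σ - a)*f(σ) = [-2/21] / (σ - a').
Simple pole: residue = g(a) at a = 1/2 + (1/14)*sqrt(357), which is -(2/1071)*sqrt(357).


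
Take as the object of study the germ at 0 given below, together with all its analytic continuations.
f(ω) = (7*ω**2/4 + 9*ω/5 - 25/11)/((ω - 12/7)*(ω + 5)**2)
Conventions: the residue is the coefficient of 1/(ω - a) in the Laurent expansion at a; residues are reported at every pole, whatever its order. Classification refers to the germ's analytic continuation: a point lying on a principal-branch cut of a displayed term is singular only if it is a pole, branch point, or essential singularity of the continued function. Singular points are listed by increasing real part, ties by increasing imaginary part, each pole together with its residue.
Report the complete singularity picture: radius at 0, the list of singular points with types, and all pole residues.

Radius of convergence at 0: 12/7.
At -5: a pole of order 2; residue 786261/485980.
At 12/7: a pole of order 1; residue 16051/121495.

Denominator factor (ω + 5)^2: pole of order 2 at -5, modulus 5.
Denominator factor (ω - 12/7): pole of order 1 at 12/7, modulus 12/7.
The radius of convergence is the smallest modulus among the singular points: 12/7.
At the order-2 pole -5 set g(ω) = (ω - (-5))^2*f(ω) = (7*ω**2/4 + 9*ω/5 - 25/11)/(ω - 12/7).
Order-2 pole: residue = g'(a); g'(-5) = 786261/485980, so the residue is 786261/485980.
At the order-1 pole 12/7 set g(ω) = (ω - (12/7))*f(ω) = (7*ω**2/4 + 9*ω/5 - 25/11)/(ω + 5)**2.
Simple pole: residue = g(a) at a = 12/7, which is 16051/121495.
List the singular points by increasing real part (a conjugate pair: the negative imaginary part first).


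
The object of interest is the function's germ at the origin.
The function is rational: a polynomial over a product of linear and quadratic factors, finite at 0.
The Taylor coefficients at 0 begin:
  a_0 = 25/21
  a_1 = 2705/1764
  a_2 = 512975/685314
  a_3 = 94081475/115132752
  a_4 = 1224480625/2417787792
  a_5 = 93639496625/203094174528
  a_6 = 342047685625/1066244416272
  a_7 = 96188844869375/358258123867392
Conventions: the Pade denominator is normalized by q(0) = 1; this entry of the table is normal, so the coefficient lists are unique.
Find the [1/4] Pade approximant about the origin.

The Pade approximant has numerator coefficients [25/21, 14488599005/10735702404]; denominator coefficients [1, -414545995/2683925601, -170728971995/397220988948, -337275725/9457642594, -1686378625/524899163967].

Taylor coefficients needed (read off): a_0 = 25/21, a_1 = 2705/1764, a_2 = 512975/685314, a_3 = 94081475/115132752, a_4 = 1224480625/2417787792, a_5 = 93639496625/203094174528.
Write the denominator as Q(ω) = 1 + q1*ω + q2*ω^2 + q3*ω^3 + q4*ω^4. Requiring Q*f - P = O(ω^6) with deg P <= 1 kills the coefficients of ω^2..ω^5 in Q*f:
  ω^2: a_2 + q1*a_1 + q2*a_0 = 0, i.e. 512975/685314 + (2705/1764)*q1 + (25/21)*q2 = 0.
  ω^3: a_3 + q1*a_2 + q2*a_1 + q3*a_0 = 0, i.e. 94081475/115132752 + (512975/685314)*q1 + (2705/1764)*q2 + (25/21)*q3 = 0.
  ω^4: a_4 + q1*a_3 + q2*a_2 + q3*a_1 + q4*a_0 = 0, i.e. 1224480625/2417787792 + (94081475/115132752)*q1 + (512975/685314)*q2 + (2705/1764)*q3 + (25/21)*q4 = 0.
  ω^5: a_5 + q1*a_4 + q2*a_3 + q3*a_2 + q4*a_1 = 0, i.e. 93639496625/203094174528 + (1224480625/2417787792)*q1 + (94081475/115132752)*q2 + (512975/685314)*q3 + (2705/1764)*q4 = 0.
Solving this linear system: q1 = -414545995/2683925601, q2 = -170728971995/397220988948, q3 = -337275725/9457642594, q4 = -1686378625/524899163967.
The numerator is Q*f truncated at degree 1: P0 = a_0 = 25/21; P1 = a_1 + q1*a_0 = 14488599005/10735702404.


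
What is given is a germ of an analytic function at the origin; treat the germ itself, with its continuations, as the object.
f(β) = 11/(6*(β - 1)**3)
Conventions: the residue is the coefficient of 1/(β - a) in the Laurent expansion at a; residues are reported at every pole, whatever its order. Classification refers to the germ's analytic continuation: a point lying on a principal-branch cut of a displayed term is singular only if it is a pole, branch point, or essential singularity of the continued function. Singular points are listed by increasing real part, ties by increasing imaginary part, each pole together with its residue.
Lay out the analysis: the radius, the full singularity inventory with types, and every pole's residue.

Radius of convergence at 0: 1.
At 1: a pole of order 3; residue 0.

Denominator factor (β - 1)^3: pole of order 3 at 1, modulus 1.
The radius of convergence is the smallest modulus among the singular points: 1.
At the order-3 pole 1 set g(β) = (β - (1))^3*f(β) = 11/6.
Order-3 pole: residue = g''(a)/2; g''(1) = 0, so the residue is 0.


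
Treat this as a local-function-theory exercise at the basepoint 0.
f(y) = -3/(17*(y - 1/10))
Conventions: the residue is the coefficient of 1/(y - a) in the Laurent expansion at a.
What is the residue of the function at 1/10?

The residue is -3/17.

At the order-1 pole 1/10 set g(y) = (y - (1/10))*f(y) = -3/17.
Simple pole: residue = g(a) at a = 1/10, which is -3/17.


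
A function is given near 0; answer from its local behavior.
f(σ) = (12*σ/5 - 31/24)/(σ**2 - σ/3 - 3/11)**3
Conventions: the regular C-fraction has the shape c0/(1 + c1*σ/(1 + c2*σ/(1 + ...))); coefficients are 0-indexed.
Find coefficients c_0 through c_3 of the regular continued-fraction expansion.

Taylor coefficients (expand at 0): a_0 = 41261/648, a_1 = -3419339/9720, a_2 = 149147867/87480, a_3 = -8206236577/1180980.
c0 = a_0 = 41261/648. Peel one level at a time: if S = 1 + c*σ/S' with S'(0) = 1, then c is the σ-coefficient of S and S' = c*σ/(S - 1).
S_1 = c0/f = 1 + (2569/465)*σ + (2430448/648675)*σ^2 + ...; c1 = 2569/465.
S_2 = c1*σ/(S_1 - 1) = 1 + (-2430448/3583755)*σ + (5992144301/1603741923)*σ^2 + ...; c2 = -2430448/3583755.
S_3 = c2*σ/(S_2 - 1) = 1 + (928782366655/168583164624)*σ + ...; c3 = 928782366655/168583164624.

The regular C-fraction coefficients are [41261/648, 2569/465, -2430448/3583755, 928782366655/168583164624].


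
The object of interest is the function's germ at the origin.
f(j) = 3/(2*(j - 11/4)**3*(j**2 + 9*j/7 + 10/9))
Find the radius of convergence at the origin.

Denominator factor (j - 11/4)^3: pole of order 3 at 11/4, modulus 11/4.
Denominator factor (j**2 + 9*j/7 + 10/9): discriminant -1231/441, complex-conjugate roots (-9/14) + ((1/42)*sqrt(1231))*i and (-9/14) - ((1/42)*sqrt(1231))*i; poles of order 1, moduli (1/3)*sqrt(10) and (1/3)*sqrt(10).
The radius of convergence is the smallest modulus among the singular points: (1/3)*sqrt(10).

The radius of convergence is (1/3)*sqrt(10).


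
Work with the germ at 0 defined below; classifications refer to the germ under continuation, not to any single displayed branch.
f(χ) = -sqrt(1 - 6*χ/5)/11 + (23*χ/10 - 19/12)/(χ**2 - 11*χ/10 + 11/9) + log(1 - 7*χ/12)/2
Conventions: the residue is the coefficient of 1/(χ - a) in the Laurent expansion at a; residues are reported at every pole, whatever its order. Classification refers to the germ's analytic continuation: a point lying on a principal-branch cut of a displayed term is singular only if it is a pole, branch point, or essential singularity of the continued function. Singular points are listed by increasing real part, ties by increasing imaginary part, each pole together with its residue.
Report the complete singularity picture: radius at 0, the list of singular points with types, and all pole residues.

Radius of convergence at 0: 5/6.
At (11/20) - ((1/60)*sqrt(3311))*i: a pole of order 1; residue (23/20) - ((191/66220)*sqrt(3311))*i.
At (11/20) + ((1/60)*sqrt(3311))*i: a pole of order 1; residue (23/20) + ((191/66220)*sqrt(3311))*i.
At 5/6: an algebraic (square-root) branch point.
At 12/7: a logarithmic branch point.

Denominator factor (χ**2 - 11*χ/10 + 11/9): discriminant -3311/900, complex-conjugate roots (11/20) + ((1/60)*sqrt(3311))*i and (11/20) - ((1/60)*sqrt(3311))*i; poles of order 1, moduli (1/3)*sqrt(11) and (1/3)*sqrt(11).
Branch term (1/2)*log(1 - χ/(12/7)): its argument vanishes at χ = 12/7, a logarithmic branch point, modulus 12/7.
Branch term (-1/11)*sqrt(1 - χ/(5/6)): its argument vanishes at χ = 5/6, a square-root branch point, modulus 5/6.
The radius of convergence is the smallest modulus among the singular points: 5/6.
The branch terms are analytic at (11/20) - ((1/60)*sqrt(3311))*i and contribute nothing to the residue; only the rational part matters.
The factor χ**2 - 11*χ/10 + 11/9 splits as (χ - a)(χ - a') with a = (11/20) - ((1/60)*sqrt(3311))*i, a' = (11/20) + ((1/60)*sqrt(3311))*i. At the order-1 pole a set g(χ) = (χ - a)*(rational part) = [23*χ/10 - 19/12] / (χ - a').
Simple pole: residue = g(a) at a = (11/20) - ((1/60)*sqrt(3311))*i, which is (23/20) - ((191/66220)*sqrt(3311))*i.
The branch terms are analytic at (11/20) + ((1/60)*sqrt(3311))*i and contribute nothing to the residue; only the rational part matters.
The factor χ**2 - 11*χ/10 + 11/9 splits as (χ - a)(χ - a') with a = (11/20) + ((1/60)*sqrt(3311))*i, a' = (11/20) - ((1/60)*sqrt(3311))*i. At the order-1 pole a set g(χ) = (χ - a)*(rational part) = [23*χ/10 - 19/12] / (χ - a').
Simple pole: residue = g(a) at a = (11/20) + ((1/60)*sqrt(3311))*i, which is (23/20) + ((191/66220)*sqrt(3311))*i.
List the singular points by increasing real part (a conjugate pair: the negative imaginary part first).


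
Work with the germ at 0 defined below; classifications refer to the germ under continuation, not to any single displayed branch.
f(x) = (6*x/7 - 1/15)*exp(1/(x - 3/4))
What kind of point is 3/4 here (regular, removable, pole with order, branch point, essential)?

The exponent 1/(x - (3/4)) has a pole at 3/4, so exp(1/(x - (3/4))) takes every nonzero value near it: an essential singularity (not a pole of any order).

The point is an essential singularity.


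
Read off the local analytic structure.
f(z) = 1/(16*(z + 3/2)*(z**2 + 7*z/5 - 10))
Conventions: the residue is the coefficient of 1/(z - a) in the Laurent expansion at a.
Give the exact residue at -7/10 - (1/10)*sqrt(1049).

The factor z**2 + 7*z/5 - 10 splits as (z - a)(z - a') with a = -7/10 - (1/10)*sqrt(1049), a' = -7/10 + (1/10)*sqrt(1049). At the order-1 pole a set g(z) = (z - a)*f(z) = [1/(16*(z + 3/2))] / (z - a').
Simple pole: residue = g(a) at a = -7/10 - (1/10)*sqrt(1049), which is 5/1576 + (5/206653)*sqrt(1049).

The residue is 5/1576 + (5/206653)*sqrt(1049).


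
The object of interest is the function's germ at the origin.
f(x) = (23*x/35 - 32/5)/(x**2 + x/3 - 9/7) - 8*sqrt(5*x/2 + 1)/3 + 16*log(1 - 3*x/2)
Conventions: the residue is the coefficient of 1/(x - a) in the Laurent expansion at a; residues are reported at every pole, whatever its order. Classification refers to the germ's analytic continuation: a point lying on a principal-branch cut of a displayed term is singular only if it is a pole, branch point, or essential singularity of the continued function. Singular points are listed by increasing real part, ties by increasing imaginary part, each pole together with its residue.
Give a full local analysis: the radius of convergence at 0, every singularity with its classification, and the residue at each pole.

Radius of convergence at 0: 2/5.
At -1/6 - (1/42)*sqrt(2317): a pole of order 1; residue 23/70 + (1367/23170)*sqrt(2317).
At -2/5: an algebraic (square-root) branch point.
At 2/3: a logarithmic branch point.
At -1/6 + (1/42)*sqrt(2317): a pole of order 1; residue 23/70 - (1367/23170)*sqrt(2317).

Denominator factor (x**2 + x/3 - 9/7): discriminant 331/63, real irrational roots -1/6 + (1/42)*sqrt(2317) and -1/6 - (1/42)*sqrt(2317); poles of order 1, moduli -1/6 + (1/42)*sqrt(2317) and 1/6 + (1/42)*sqrt(2317).
Branch term (-8/3)*sqrt(1 - x/(-2/5)): its argument vanishes at x = -2/5, a square-root branch point, modulus 2/5.
Branch term (16)*log(1 - x/(2/3)): its argument vanishes at x = 2/3, a logarithmic branch point, modulus 2/3.
The radius of convergence is the smallest modulus among the singular points: 2/5.
The branch terms are analytic at -1/6 - (1/42)*sqrt(2317) and contribute nothing to the residue; only the rational part matters.
The factor x**2 + x/3 - 9/7 splits as (x - a)(x - a') with a = -1/6 - (1/42)*sqrt(2317), a' = -1/6 + (1/42)*sqrt(2317). At the order-1 pole a set g(x) = (x - a)*(rational part) = [23*x/35 - 32/5] / (x - a').
Simple pole: residue = g(a) at a = -1/6 - (1/42)*sqrt(2317), which is 23/70 + (1367/23170)*sqrt(2317).
The branch terms are analytic at -1/6 + (1/42)*sqrt(2317) and contribute nothing to the residue; only the rational part matters.
The factor x**2 + x/3 - 9/7 splits as (x - a)(x - a') with a = -1/6 + (1/42)*sqrt(2317), a' = -1/6 - (1/42)*sqrt(2317). At the order-1 pole a set g(x) = (x - a)*(rational part) = [23*x/35 - 32/5] / (x - a').
Simple pole: residue = g(a) at a = -1/6 + (1/42)*sqrt(2317), which is 23/70 - (1367/23170)*sqrt(2317).
List the singular points by increasing real part (a conjugate pair: the negative imaginary part first).


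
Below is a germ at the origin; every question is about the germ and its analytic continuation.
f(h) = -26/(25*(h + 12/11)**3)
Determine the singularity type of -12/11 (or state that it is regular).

The denominator factor h + 12/11 vanishes at -12/11 and appears to the power 3; the numerator there equals -26/25, nonzero, and no other factor vanishes.
Hence a pole whose order is the multiplicity, 3.

The point is a pole of order 3.


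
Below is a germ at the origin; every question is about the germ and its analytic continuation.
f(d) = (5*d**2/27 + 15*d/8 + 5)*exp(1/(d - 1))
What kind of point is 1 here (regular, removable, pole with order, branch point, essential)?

The point is an essential singularity.

The exponent 1/(d - (1)) has a pole at 1, so exp(1/(d - (1))) takes every nonzero value near it: an essential singularity (not a pole of any order).


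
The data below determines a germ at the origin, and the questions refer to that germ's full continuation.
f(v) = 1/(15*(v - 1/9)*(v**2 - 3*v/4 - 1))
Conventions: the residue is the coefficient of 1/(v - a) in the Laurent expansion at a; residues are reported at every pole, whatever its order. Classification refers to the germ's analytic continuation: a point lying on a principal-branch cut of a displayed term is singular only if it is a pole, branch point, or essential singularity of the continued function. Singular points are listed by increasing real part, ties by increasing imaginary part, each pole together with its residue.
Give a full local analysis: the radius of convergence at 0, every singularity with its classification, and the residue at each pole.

Denominator factor (v - 1/9): pole of order 1 at 1/9, modulus 1/9.
Denominator factor (v**2 - 3*v/4 - 1): discriminant 73/16, real irrational roots 3/8 + (1/8)*sqrt(73) and 3/8 - (1/8)*sqrt(73); poles of order 1, moduli 3/8 + (1/8)*sqrt(73) and -3/8 + (1/8)*sqrt(73).
The radius of convergence is the smallest modulus among the singular points: 1/9.
The factor v**2 - 3*v/4 - 1 splits as (v - a)(v - a') with a = 3/8 - (1/8)*sqrt(73), a' = 3/8 + (1/8)*sqrt(73). At the order-1 pole a set g(v) = (v - a)*f(v) = [1/(15*(v - 1/9))] / (v - a').
Simple pole: residue = g(a) at a = 3/8 - (1/8)*sqrt(73), which is 54/1735 + (114/126655)*sqrt(73).
At the order-1 pole 1/9 set g(v) = (v - (1/9))*f(v) = 1/(15*(v**2 - 3*v/4 - 1)).
Simple pole: residue = g(a) at a = 1/9, which is -108/1735.
The factor v**2 - 3*v/4 - 1 splits as (v - a)(v - a') with a = 3/8 + (1/8)*sqrt(73), a' = 3/8 - (1/8)*sqrt(73). At the order-1 pole a set g(v) = (v - a)*f(v) = [1/(15*(v - 1/9))] / (v - a').
Simple pole: residue = g(a) at a = 3/8 + (1/8)*sqrt(73), which is 54/1735 - (114/126655)*sqrt(73).
List the singular points by increasing real part (a conjugate pair: the negative imaginary part first).

Radius of convergence at 0: 1/9.
At 3/8 - (1/8)*sqrt(73): a pole of order 1; residue 54/1735 + (114/126655)*sqrt(73).
At 1/9: a pole of order 1; residue -108/1735.
At 3/8 + (1/8)*sqrt(73): a pole of order 1; residue 54/1735 - (114/126655)*sqrt(73).


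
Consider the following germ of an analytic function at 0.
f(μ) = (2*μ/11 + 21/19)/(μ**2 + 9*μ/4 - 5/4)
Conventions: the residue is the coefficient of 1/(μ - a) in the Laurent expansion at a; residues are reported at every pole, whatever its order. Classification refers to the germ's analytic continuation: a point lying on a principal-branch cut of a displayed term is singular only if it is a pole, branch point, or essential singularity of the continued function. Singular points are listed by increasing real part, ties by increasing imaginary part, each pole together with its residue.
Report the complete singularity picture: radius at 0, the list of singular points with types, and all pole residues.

Radius of convergence at 0: -9/8 + (1/8)*sqrt(161).
At -9/8 - (1/8)*sqrt(161): a pole of order 1; residue 1/11 - (753/33649)*sqrt(161).
At -9/8 + (1/8)*sqrt(161): a pole of order 1; residue 1/11 + (753/33649)*sqrt(161).

Denominator factor (μ**2 + 9*μ/4 - 5/4): discriminant 161/16, real irrational roots -9/8 + (1/8)*sqrt(161) and -9/8 - (1/8)*sqrt(161); poles of order 1, moduli -9/8 + (1/8)*sqrt(161) and 9/8 + (1/8)*sqrt(161).
The radius of convergence is the smallest modulus among the singular points: -9/8 + (1/8)*sqrt(161).
The factor μ**2 + 9*μ/4 - 5/4 splits as (μ - a)(μ - a') with a = -9/8 - (1/8)*sqrt(161), a' = -9/8 + (1/8)*sqrt(161). At the order-1 pole a set g(μ) = (μ - a)*f(μ) = [2*μ/11 + 21/19] / (μ - a').
Simple pole: residue = g(a) at a = -9/8 - (1/8)*sqrt(161), which is 1/11 - (753/33649)*sqrt(161).
The factor μ**2 + 9*μ/4 - 5/4 splits as (μ - a)(μ - a') with a = -9/8 + (1/8)*sqrt(161), a' = -9/8 - (1/8)*sqrt(161). At the order-1 pole a set g(μ) = (μ - a)*f(μ) = [2*μ/11 + 21/19] / (μ - a').
Simple pole: residue = g(a) at a = -9/8 + (1/8)*sqrt(161), which is 1/11 + (753/33649)*sqrt(161).
List the singular points by increasing real part (a conjugate pair: the negative imaginary part first).


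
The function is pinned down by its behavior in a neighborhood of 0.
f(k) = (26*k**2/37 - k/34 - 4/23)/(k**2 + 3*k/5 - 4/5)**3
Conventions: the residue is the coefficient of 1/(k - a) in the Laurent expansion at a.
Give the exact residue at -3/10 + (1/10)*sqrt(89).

The residue is -(168349625/20397573046)*sqrt(89).

The factor k**2 + 3*k/5 - 4/5 splits as (k - a)(k - a') with a = -3/10 + (1/10)*sqrt(89), a' = -3/10 - (1/10)*sqrt(89). At the order-3 pole a set g(k) = (k - a)^3*f(k) = [26*k**2/37 - k/34 - 4/23] / (k - a')^3.
Order-3 pole: residue = g''(a)/2; g''(-3/10 + (1/10)*sqrt(89)) = -(168349625/10198786523)*sqrt(89), so the residue is -(168349625/20397573046)*sqrt(89).


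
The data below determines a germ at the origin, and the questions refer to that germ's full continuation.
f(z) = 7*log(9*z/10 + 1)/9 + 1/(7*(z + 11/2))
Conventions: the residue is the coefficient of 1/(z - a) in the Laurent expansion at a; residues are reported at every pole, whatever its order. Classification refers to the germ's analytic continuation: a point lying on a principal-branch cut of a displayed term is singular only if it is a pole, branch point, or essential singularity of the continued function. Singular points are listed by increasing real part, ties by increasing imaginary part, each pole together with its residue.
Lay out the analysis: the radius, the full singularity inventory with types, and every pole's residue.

Denominator factor (z + 11/2): pole of order 1 at -11/2, modulus 11/2.
Branch term (7/9)*log(1 - z/(-10/9)): its argument vanishes at z = -10/9, a logarithmic branch point, modulus 10/9.
The radius of convergence is the smallest modulus among the singular points: 10/9.
The branch term is analytic at -11/2 and contributes nothing to the residue; only the rational part matters.
At the order-1 pole -11/2 set g(z) = (z - (-11/2))*(rational part) = 1/7.
Simple pole: residue = g(a) at a = -11/2, which is 1/7.
List the singular points by increasing real part (a conjugate pair: the negative imaginary part first).

Radius of convergence at 0: 10/9.
At -11/2: a pole of order 1; residue 1/7.
At -10/9: a logarithmic branch point.


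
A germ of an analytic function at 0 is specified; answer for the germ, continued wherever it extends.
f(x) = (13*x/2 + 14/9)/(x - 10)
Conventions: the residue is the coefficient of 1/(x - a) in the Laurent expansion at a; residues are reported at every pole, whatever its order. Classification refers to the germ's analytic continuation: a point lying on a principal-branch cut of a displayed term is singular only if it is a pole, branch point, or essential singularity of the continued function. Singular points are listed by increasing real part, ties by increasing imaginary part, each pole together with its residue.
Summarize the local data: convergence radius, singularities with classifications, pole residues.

Denominator factor (x - 10): pole of order 1 at 10, modulus 10.
The radius of convergence is the smallest modulus among the singular points: 10.
At the order-1 pole 10 set g(x) = (x - (10))*f(x) = 13*x/2 + 14/9.
Simple pole: residue = g(a) at a = 10, which is 599/9.

Radius of convergence at 0: 10.
At 10: a pole of order 1; residue 599/9.


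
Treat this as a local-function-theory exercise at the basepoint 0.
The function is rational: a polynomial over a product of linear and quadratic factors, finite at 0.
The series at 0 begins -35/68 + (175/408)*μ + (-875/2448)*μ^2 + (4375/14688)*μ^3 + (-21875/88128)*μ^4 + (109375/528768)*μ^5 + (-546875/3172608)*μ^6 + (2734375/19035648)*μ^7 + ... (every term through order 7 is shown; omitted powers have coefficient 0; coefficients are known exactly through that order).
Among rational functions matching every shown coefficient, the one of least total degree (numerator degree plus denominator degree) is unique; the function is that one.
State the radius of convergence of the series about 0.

No rational of total degree below 1 reproduces all 8 coefficients; solving the [0/1] Pade equations on them gives f(μ) = -21/(34*(μ + 6/5)), whose expansion matches every shown term.
Denominator factor (μ + 6/5): pole of order 1 at -6/5, modulus 6/5.
The radius of convergence is the smallest modulus among the singular points: 6/5.

The radius of convergence is 6/5.


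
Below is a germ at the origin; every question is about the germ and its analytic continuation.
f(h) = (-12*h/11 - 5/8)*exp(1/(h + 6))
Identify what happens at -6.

The exponent 1/(h - (-6)) has a pole at -6, so exp(1/(h - (-6))) takes every nonzero value near it: an essential singularity (not a pole of any order).

The point is an essential singularity.


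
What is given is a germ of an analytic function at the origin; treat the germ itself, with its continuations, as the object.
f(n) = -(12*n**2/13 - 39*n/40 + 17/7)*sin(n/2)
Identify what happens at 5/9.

There is no denominator, hence no pole anywhere.
The factor -sin(n/2) is entire.
So the germ continues analytically to 5/9.

The point is a regular point.


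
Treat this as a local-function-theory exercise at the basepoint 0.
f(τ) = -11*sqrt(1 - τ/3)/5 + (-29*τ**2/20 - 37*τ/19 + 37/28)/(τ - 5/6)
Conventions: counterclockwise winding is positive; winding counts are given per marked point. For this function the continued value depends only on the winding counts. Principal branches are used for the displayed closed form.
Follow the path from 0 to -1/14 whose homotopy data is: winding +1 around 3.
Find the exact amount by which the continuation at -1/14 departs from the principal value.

The rational part is single-valued and drops out of the difference; each branch term changes only by its own monodromy.
(-11/5)*sqrt(1 - τ/(3)): winding +1 is odd, the square root flips sign, contributing -2*(-11/5)*sqrt(1 - (-1/14)/(3)) = -2*(-11/5)*sqrt(43/42) = (11/105)*sqrt(1806).
Summing the contributions at τ = -1/14 gives (11/105)*sqrt(1806).

Continued minus principal equals (11/105)*sqrt(1806).
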